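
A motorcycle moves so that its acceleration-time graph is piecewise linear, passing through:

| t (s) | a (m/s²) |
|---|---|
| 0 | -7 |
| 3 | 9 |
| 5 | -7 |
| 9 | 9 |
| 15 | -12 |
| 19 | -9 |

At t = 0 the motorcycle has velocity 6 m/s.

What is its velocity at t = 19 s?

-36 m/s

Δv equals the area under the a-t graph; then v = v₀ + Δv.
0–3 s: ½(-7 + 9)(3) = 3 m/s
3–5 s: ½(9 + -7)(2) = 2 m/s
5–9 s: ½(-7 + 9)(4) = 4 m/s
9–15 s: ½(9 + -12)(6) = -9 m/s
15–19 s: ½(-12 + -9)(4) = -42 m/s
Δv = -42 m/s, so v(19) = 6 + (-42) = -36 m/s.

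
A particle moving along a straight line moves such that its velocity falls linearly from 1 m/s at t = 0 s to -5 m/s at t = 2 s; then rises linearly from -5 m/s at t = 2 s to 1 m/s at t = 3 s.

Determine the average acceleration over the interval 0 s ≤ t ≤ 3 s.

Average acceleration = Δv/Δt = (1 − 1)/(3 − 0) = 0 m/s².

0 m/s²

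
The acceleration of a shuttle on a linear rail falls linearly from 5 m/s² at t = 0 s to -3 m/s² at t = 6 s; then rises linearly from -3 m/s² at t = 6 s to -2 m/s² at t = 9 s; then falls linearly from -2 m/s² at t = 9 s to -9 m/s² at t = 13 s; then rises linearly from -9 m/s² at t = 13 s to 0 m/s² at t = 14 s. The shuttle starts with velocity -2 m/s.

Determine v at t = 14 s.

-30 m/s

Δv equals the area under the a-t graph; then v = v₀ + Δv.
0–6 s: ½(5 + -3)(6) = 6 m/s
6–9 s: ½(-3 + -2)(3) = -7.5 m/s
9–13 s: ½(-2 + -9)(4) = -22 m/s
13–14 s: ½(-9 + 0)(1) = -4.5 m/s
Δv = -28 m/s, so v(14) = -2 + (-28) = -30 m/s.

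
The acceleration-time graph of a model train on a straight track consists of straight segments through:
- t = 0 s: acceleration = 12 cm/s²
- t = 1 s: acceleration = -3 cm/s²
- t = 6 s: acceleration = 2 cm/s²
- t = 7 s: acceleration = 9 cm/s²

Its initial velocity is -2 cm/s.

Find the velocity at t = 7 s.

5.5 cm/s

Δv equals the area under the a-t graph; then v = v₀ + Δv.
0–1 s: ½(12 + -3)(1) = 4.5 cm/s
1–6 s: ½(-3 + 2)(5) = -2.5 cm/s
6–7 s: ½(2 + 9)(1) = 5.5 cm/s
Δv = 7.5 cm/s, so v(7) = -2 + (7.5) = 5.5 cm/s.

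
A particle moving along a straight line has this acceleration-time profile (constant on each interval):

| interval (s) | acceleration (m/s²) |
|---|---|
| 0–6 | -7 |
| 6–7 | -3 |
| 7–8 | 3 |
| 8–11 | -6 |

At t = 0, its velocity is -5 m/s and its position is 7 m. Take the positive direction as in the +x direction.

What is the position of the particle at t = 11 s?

On each constant-a segment, Δv = aΔt and Δx = v₀Δt + ½aΔt²; chain segment to segment.
0–6 s: v starts -5 m/s; Δx = -5·6 + ½·-7·6² = -156 m; v ends -47 m/s.
6–7 s: v starts -47 m/s; Δx = -47·1 + ½·-3·1² = -48.5 m; v ends -50 m/s.
7–8 s: v starts -50 m/s; Δx = -50·1 + ½·3·1² = -48.5 m; v ends -47 m/s.
8–11 s: v starts -47 m/s; Δx = -47·3 + ½·-6·3² = -168 m; v ends -65 m/s.
x(11) = 7 + Σ Δx = -414 m.

-414 m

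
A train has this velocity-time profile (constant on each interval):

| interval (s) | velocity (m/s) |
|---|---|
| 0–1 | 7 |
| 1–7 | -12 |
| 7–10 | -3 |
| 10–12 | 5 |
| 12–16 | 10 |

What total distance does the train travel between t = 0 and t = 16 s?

138 m

Total distance travelled is ∫|v| dt — sum the magnitudes of each area piece.
0–1 s: |7| × 1 = 7 m
1–7 s: |-12| × 6 = 72 m
7–10 s: |-3| × 3 = 9 m
10–12 s: |5| × 2 = 10 m
12–16 s: |10| × 4 = 40 m
Total distance = 138 m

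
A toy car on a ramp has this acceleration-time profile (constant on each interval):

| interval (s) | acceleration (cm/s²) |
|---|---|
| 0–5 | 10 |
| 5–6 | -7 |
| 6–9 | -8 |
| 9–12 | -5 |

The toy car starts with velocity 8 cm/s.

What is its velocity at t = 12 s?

Δv equals the area under the a-t graph; then v = v₀ + Δv.
0–5 s: 10 × 5 = 50 cm/s
5–6 s: -7 × 1 = -7 cm/s
6–9 s: -8 × 3 = -24 cm/s
9–12 s: -5 × 3 = -15 cm/s
Δv = 4 cm/s, so v(12) = 8 + (4) = 12 cm/s.

12 cm/s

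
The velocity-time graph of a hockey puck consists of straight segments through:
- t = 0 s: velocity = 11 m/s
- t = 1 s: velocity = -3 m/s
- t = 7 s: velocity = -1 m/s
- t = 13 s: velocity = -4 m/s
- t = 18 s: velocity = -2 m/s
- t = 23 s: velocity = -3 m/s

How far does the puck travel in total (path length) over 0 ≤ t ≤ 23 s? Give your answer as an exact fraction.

Total distance travelled is ∫|v| dt — sum the magnitudes of each area piece.
0–1 s: v = 0 at t = 11/14 s; triangle areas 121/28 + 9/28 = 65/14 m
1–7 s: |½(-3 + -1)(6)| = 12 m
7–13 s: |½(-1 + -4)(6)| = 15 m
13–18 s: |½(-4 + -2)(5)| = 15 m
18–23 s: |½(-2 + -3)(5)| = 12.5 m
Total distance = 414/7 m

414/7 m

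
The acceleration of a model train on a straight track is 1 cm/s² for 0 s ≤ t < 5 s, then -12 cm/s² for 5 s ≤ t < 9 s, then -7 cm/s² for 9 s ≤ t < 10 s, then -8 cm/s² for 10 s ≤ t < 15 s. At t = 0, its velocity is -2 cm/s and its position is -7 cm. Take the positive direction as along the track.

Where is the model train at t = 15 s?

On each constant-a segment, Δv = aΔt and Δx = v₀Δt + ½aΔt²; chain segment to segment.
0–5 s: v starts -2 cm/s; Δx = -2·5 + ½·1·5² = 2.5 cm; v ends 3 cm/s.
5–9 s: v starts 3 cm/s; Δx = 3·4 + ½·-12·4² = -84 cm; v ends -45 cm/s.
9–10 s: v starts -45 cm/s; Δx = -45·1 + ½·-7·1² = -48.5 cm; v ends -52 cm/s.
10–15 s: v starts -52 cm/s; Δx = -52·5 + ½·-8·5² = -360 cm; v ends -92 cm/s.
x(15) = -7 + Σ Δx = -497 cm.

-497 cm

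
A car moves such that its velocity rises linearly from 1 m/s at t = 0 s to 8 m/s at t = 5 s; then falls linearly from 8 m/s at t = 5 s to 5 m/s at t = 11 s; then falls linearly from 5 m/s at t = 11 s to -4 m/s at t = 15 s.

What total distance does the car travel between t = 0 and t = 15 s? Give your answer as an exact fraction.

Total distance travelled is ∫|v| dt — sum the magnitudes of each area piece.
0–5 s: |½(1 + 8)(5)| = 22.5 m
5–11 s: |½(8 + 5)(6)| = 39 m
11–15 s: v = 0 at t = 119/9 s; triangle areas 50/9 + 32/9 = 82/9 m
Total distance = 1271/18 m

1271/18 m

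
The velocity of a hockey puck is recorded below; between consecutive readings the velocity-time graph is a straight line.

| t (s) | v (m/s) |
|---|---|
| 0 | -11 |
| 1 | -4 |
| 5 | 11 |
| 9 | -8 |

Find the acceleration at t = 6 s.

-4.75 m/s²

Acceleration is the slope of the v-t graph on 5–9 s: (-8 − 11)/(9 − 5) = -4.75 m/s².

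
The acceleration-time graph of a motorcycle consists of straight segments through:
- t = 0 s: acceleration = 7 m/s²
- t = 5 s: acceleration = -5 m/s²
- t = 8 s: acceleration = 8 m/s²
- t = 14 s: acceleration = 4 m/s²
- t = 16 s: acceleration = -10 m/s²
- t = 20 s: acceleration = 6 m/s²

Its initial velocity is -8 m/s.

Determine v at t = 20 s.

Δv equals the area under the a-t graph; then v = v₀ + Δv.
0–5 s: ½(7 + -5)(5) = 5 m/s
5–8 s: ½(-5 + 8)(3) = 4.5 m/s
8–14 s: ½(8 + 4)(6) = 36 m/s
14–16 s: ½(4 + -10)(2) = -6 m/s
16–20 s: ½(-10 + 6)(4) = -8 m/s
Δv = 31.5 m/s, so v(20) = -8 + (31.5) = 23.5 m/s.

23.5 m/s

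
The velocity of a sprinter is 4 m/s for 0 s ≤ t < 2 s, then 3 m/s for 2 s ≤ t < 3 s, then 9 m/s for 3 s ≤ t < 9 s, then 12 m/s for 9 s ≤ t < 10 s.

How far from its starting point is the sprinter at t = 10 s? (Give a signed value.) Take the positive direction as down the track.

Net displacement equals the area under the velocity-time graph (areas below the axis count negative).
0–2 s: 4 × 2 = 8 m
2–3 s: 3 × 1 = 3 m
3–9 s: 9 × 6 = 54 m
9–10 s: 12 × 1 = 12 m
Net displacement = 77 m

77 m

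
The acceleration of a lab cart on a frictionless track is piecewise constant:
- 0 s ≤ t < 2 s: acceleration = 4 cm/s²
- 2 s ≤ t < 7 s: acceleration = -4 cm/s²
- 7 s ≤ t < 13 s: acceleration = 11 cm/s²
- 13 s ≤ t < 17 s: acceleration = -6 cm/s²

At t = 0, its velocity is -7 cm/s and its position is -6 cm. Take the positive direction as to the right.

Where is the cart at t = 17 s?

167 cm

On each constant-a segment, Δv = aΔt and Δx = v₀Δt + ½aΔt²; chain segment to segment.
0–2 s: v starts -7 cm/s; Δx = -7·2 + ½·4·2² = -6 cm; v ends 1 cm/s.
2–7 s: v starts 1 cm/s; Δx = 1·5 + ½·-4·5² = -45 cm; v ends -19 cm/s.
7–13 s: v starts -19 cm/s; Δx = -19·6 + ½·11·6² = 84 cm; v ends 47 cm/s.
13–17 s: v starts 47 cm/s; Δx = 47·4 + ½·-6·4² = 140 cm; v ends 23 cm/s.
x(17) = -6 + Σ Δx = 167 cm.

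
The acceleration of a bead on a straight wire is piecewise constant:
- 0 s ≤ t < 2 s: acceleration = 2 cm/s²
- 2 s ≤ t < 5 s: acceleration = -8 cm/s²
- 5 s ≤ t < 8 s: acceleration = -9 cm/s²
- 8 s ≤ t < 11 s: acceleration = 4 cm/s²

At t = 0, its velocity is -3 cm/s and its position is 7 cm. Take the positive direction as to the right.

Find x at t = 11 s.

-269.5 cm

On each constant-a segment, Δv = aΔt and Δx = v₀Δt + ½aΔt²; chain segment to segment.
0–2 s: v starts -3 cm/s; Δx = -3·2 + ½·2·2² = -2 cm; v ends 1 cm/s.
2–5 s: v starts 1 cm/s; Δx = 1·3 + ½·-8·3² = -33 cm; v ends -23 cm/s.
5–8 s: v starts -23 cm/s; Δx = -23·3 + ½·-9·3² = -109.5 cm; v ends -50 cm/s.
8–11 s: v starts -50 cm/s; Δx = -50·3 + ½·4·3² = -132 cm; v ends -38 cm/s.
x(11) = 7 + Σ Δx = -269.5 cm.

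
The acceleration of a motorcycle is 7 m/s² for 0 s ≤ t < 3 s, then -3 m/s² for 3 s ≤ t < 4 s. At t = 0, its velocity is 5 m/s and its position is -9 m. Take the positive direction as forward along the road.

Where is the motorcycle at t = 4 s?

On each constant-a segment, Δv = aΔt and Δx = v₀Δt + ½aΔt²; chain segment to segment.
0–3 s: v starts 5 m/s; Δx = 5·3 + ½·7·3² = 46.5 m; v ends 26 m/s.
3–4 s: v starts 26 m/s; Δx = 26·1 + ½·-3·1² = 24.5 m; v ends 23 m/s.
x(4) = -9 + Σ Δx = 62 m.

62 m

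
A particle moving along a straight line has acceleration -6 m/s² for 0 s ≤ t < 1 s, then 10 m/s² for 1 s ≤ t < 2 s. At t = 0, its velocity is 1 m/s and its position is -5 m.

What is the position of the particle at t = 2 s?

On each constant-a segment, Δv = aΔt and Δx = v₀Δt + ½aΔt²; chain segment to segment.
0–1 s: v starts 1 m/s; Δx = 1·1 + ½·-6·1² = -2 m; v ends -5 m/s.
1–2 s: v starts -5 m/s; Δx = -5·1 + ½·10·1² = 0 m; v ends 5 m/s.
x(2) = -5 + Σ Δx = -7 m.

-7 m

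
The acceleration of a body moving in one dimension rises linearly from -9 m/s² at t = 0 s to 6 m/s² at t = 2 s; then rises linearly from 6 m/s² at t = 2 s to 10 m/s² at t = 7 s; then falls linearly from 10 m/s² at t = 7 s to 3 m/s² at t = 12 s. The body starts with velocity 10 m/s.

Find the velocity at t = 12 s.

79.5 m/s

Δv equals the area under the a-t graph; then v = v₀ + Δv.
0–2 s: ½(-9 + 6)(2) = -3 m/s
2–7 s: ½(6 + 10)(5) = 40 m/s
7–12 s: ½(10 + 3)(5) = 32.5 m/s
Δv = 69.5 m/s, so v(12) = 10 + (69.5) = 79.5 m/s.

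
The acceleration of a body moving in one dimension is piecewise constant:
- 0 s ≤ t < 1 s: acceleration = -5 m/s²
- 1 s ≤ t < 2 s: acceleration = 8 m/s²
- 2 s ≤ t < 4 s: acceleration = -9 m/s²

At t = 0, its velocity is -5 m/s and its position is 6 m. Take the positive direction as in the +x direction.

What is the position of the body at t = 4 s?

-29.5 m

On each constant-a segment, Δv = aΔt and Δx = v₀Δt + ½aΔt²; chain segment to segment.
0–1 s: v starts -5 m/s; Δx = -5·1 + ½·-5·1² = -7.5 m; v ends -10 m/s.
1–2 s: v starts -10 m/s; Δx = -10·1 + ½·8·1² = -6 m; v ends -2 m/s.
2–4 s: v starts -2 m/s; Δx = -2·2 + ½·-9·2² = -22 m; v ends -20 m/s.
x(4) = 6 + Σ Δx = -29.5 m.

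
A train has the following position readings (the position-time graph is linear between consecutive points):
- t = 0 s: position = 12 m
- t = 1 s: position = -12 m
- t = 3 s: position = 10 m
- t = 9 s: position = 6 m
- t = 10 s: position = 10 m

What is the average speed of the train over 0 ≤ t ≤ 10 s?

5.4 m/s

Average speed = (total path length)/(elapsed time); on a piecewise-linear x-t graph the path length is Σ|Δx|.
0–1 s: |Δx| = |-12 − 12| = 24 m
1–3 s: |Δx| = |10 − -12| = 22 m
3–9 s: |Δx| = |6 − 10| = 4 m
9–10 s: |Δx| = |10 − 6| = 4 m
Total path = 54 m; average speed = 54/10 = 5.4 m/s.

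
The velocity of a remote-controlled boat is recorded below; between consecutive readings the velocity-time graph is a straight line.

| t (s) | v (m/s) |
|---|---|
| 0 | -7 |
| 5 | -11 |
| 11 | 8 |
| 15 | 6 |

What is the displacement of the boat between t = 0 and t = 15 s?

-26 m

Displacement is the signed area under the v-t curve.
0–5 s: ½(-7 + -11)(5) = -45 m
5–11 s: ½(-11 + 8)(6) = -9 m
11–15 s: ½(8 + 6)(4) = 28 m
Net displacement = -26 m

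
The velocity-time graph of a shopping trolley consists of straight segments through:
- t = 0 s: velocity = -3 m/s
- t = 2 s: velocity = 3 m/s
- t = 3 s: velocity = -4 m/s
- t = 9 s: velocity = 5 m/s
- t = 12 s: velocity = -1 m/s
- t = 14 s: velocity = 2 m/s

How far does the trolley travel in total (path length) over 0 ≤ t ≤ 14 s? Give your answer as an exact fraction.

559/21 m

Distance (not displacement) is the total path length: add the absolute areas under v-t.
0–2 s: v = 0 at t = 1 s; triangle areas 1.5 + 1.5 = 3 m
2–3 s: v = 0 at t = 17/7 s; triangle areas 9/14 + 8/7 = 25/14 m
3–9 s: v = 0 at t = 17/3 s; triangle areas 16/3 + 25/3 = 41/3 m
9–12 s: v = 0 at t = 11.5 s; triangle areas 6.25 + 0.25 = 6.5 m
12–14 s: v = 0 at t = 38/3 s; triangle areas 1/3 + 4/3 = 5/3 m
Total distance = 559/21 m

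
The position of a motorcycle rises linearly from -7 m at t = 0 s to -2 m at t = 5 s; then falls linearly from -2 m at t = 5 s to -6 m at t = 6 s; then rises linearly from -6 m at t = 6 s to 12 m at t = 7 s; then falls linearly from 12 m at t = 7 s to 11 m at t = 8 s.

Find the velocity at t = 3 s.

1 m/s

Velocity is the slope of the x-t graph on 0–5 s: (-2 − -7)/(5 − 0) = 1 m/s.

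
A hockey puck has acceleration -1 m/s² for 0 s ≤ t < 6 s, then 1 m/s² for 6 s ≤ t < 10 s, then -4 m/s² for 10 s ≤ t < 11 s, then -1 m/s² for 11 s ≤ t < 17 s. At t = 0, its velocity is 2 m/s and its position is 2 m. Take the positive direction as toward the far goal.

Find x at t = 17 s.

-56 m

On each constant-a segment, Δv = aΔt and Δx = v₀Δt + ½aΔt²; chain segment to segment.
0–6 s: v starts 2 m/s; Δx = 2·6 + ½·-1·6² = -6 m; v ends -4 m/s.
6–10 s: v starts -4 m/s; Δx = -4·4 + ½·1·4² = -8 m; v ends 0 m/s.
10–11 s: v starts 0 m/s; Δx = 0·1 + ½·-4·1² = -2 m; v ends -4 m/s.
11–17 s: v starts -4 m/s; Δx = -4·6 + ½·-1·6² = -42 m; v ends -10 m/s.
x(17) = 2 + Σ Δx = -56 m.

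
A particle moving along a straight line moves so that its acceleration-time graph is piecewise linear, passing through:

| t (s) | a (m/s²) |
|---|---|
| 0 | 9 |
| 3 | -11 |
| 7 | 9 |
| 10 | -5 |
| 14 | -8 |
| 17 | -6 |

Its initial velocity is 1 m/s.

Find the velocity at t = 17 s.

Δv equals the area under the a-t graph; then v = v₀ + Δv.
0–3 s: ½(9 + -11)(3) = -3 m/s
3–7 s: ½(-11 + 9)(4) = -4 m/s
7–10 s: ½(9 + -5)(3) = 6 m/s
10–14 s: ½(-5 + -8)(4) = -26 m/s
14–17 s: ½(-8 + -6)(3) = -21 m/s
Δv = -48 m/s, so v(17) = 1 + (-48) = -47 m/s.

-47 m/s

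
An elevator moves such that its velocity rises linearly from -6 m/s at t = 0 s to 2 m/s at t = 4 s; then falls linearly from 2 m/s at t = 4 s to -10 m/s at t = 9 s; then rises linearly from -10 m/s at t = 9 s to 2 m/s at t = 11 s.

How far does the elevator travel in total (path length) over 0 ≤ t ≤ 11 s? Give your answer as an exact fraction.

121/3 m

Total distance travelled is ∫|v| dt — sum the magnitudes of each area piece.
0–4 s: v = 0 at t = 3 s; triangle areas 9 + 1 = 10 m
4–9 s: v = 0 at t = 29/6 s; triangle areas 5/6 + 125/6 = 65/3 m
9–11 s: v = 0 at t = 32/3 s; triangle areas 25/3 + 1/3 = 26/3 m
Total distance = 121/3 m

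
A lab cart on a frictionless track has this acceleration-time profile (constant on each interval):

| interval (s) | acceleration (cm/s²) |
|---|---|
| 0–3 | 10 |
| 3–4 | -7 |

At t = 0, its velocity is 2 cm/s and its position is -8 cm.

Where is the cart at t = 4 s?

71.5 cm

On each constant-a segment, Δv = aΔt and Δx = v₀Δt + ½aΔt²; chain segment to segment.
0–3 s: v starts 2 cm/s; Δx = 2·3 + ½·10·3² = 51 cm; v ends 32 cm/s.
3–4 s: v starts 32 cm/s; Δx = 32·1 + ½·-7·1² = 28.5 cm; v ends 25 cm/s.
x(4) = -8 + Σ Δx = 71.5 cm.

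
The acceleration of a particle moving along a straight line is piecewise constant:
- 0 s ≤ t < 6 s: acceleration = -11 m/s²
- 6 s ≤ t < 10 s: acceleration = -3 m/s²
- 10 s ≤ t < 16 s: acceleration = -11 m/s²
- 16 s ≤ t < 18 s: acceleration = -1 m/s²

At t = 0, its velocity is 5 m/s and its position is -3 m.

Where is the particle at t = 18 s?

-1355 m

On each constant-a segment, Δv = aΔt and Δx = v₀Δt + ½aΔt²; chain segment to segment.
0–6 s: v starts 5 m/s; Δx = 5·6 + ½·-11·6² = -168 m; v ends -61 m/s.
6–10 s: v starts -61 m/s; Δx = -61·4 + ½·-3·4² = -268 m; v ends -73 m/s.
10–16 s: v starts -73 m/s; Δx = -73·6 + ½·-11·6² = -636 m; v ends -139 m/s.
16–18 s: v starts -139 m/s; Δx = -139·2 + ½·-1·2² = -280 m; v ends -141 m/s.
x(18) = -3 + Σ Δx = -1355 m.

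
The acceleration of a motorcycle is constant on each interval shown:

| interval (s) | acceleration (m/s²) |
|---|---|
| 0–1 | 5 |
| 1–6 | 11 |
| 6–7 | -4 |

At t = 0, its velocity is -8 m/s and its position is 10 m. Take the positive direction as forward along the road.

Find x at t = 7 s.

On each constant-a segment, Δv = aΔt and Δx = v₀Δt + ½aΔt²; chain segment to segment.
0–1 s: v starts -8 m/s; Δx = -8·1 + ½·5·1² = -5.5 m; v ends -3 m/s.
1–6 s: v starts -3 m/s; Δx = -3·5 + ½·11·5² = 122.5 m; v ends 52 m/s.
6–7 s: v starts 52 m/s; Δx = 52·1 + ½·-4·1² = 50 m; v ends 48 m/s.
x(7) = 10 + Σ Δx = 177 m.

177 m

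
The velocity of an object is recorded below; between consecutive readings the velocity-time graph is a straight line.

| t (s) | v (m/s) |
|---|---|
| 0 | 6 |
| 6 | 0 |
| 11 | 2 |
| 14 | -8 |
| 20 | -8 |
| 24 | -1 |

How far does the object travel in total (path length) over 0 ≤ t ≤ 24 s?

99.2 m

Distance (not displacement) is the total path length: add the absolute areas under v-t.
0–6 s: |½(6 + 0)(6)| = 18 m
6–11 s: |½(0 + 2)(5)| = 5 m
11–14 s: v = 0 at t = 11.6 s; triangle areas 0.6 + 9.6 = 10.2 m
14–20 s: |-8| × 6 = 48 m
20–24 s: |½(-8 + -1)(4)| = 18 m
Total distance = 99.2 m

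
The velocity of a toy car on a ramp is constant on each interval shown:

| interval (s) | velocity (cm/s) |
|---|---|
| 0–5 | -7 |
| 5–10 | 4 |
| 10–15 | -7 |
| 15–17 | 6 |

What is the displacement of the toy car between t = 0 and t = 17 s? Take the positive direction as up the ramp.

Net displacement equals the area under the velocity-time graph (areas below the axis count negative).
0–5 s: -7 × 5 = -35 cm
5–10 s: 4 × 5 = 20 cm
10–15 s: -7 × 5 = -35 cm
15–17 s: 6 × 2 = 12 cm
Net displacement = -38 cm

-38 cm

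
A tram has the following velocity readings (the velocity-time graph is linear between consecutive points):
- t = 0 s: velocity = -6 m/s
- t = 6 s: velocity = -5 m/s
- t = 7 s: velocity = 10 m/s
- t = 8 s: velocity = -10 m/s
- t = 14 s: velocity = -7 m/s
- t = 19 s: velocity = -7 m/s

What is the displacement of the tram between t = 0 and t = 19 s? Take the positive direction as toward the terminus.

-116.5 m

Net displacement equals the area under the velocity-time graph (areas below the axis count negative).
0–6 s: ½(-6 + -5)(6) = -33 m
6–7 s: ½(-5 + 10)(1) = 2.5 m
7–8 s: ½(10 + -10)(1) = 0 m
8–14 s: ½(-10 + -7)(6) = -51 m
14–19 s: -7 × 5 = -35 m
Net displacement = -116.5 m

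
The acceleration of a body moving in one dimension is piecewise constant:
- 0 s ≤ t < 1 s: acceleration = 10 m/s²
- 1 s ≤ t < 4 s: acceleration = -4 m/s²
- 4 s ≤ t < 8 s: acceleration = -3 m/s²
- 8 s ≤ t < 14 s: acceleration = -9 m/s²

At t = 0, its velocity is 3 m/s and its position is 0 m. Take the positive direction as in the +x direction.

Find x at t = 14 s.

On each constant-a segment, Δv = aΔt and Δx = v₀Δt + ½aΔt²; chain segment to segment.
0–1 s: v starts 3 m/s; Δx = 3·1 + ½·10·1² = 8 m; v ends 13 m/s.
1–4 s: v starts 13 m/s; Δx = 13·3 + ½·-4·3² = 21 m; v ends 1 m/s.
4–8 s: v starts 1 m/s; Δx = 1·4 + ½·-3·4² = -20 m; v ends -11 m/s.
8–14 s: v starts -11 m/s; Δx = -11·6 + ½·-9·6² = -228 m; v ends -65 m/s.
x(14) = 0 + Σ Δx = -219 m.

-219 m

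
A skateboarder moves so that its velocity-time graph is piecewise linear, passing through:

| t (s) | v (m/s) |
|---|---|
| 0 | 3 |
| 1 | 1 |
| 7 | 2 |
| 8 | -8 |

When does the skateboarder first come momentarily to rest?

t = 7.2 s

v changes sign on 7–8 s (from 2 to -8); the graph is linear there, so v = 0 at t = 7 + (-2)·(8 − 7)/(-8 − 2) = 7.2 s.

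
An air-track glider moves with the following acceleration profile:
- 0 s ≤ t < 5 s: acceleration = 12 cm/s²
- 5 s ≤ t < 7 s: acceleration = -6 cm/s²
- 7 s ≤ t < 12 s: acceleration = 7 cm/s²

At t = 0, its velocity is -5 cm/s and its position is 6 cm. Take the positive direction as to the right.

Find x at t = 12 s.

On each constant-a segment, Δv = aΔt and Δx = v₀Δt + ½aΔt²; chain segment to segment.
0–5 s: v starts -5 cm/s; Δx = -5·5 + ½·12·5² = 125 cm; v ends 55 cm/s.
5–7 s: v starts 55 cm/s; Δx = 55·2 + ½·-6·2² = 98 cm; v ends 43 cm/s.
7–12 s: v starts 43 cm/s; Δx = 43·5 + ½·7·5² = 302.5 cm; v ends 78 cm/s.
x(12) = 6 + Σ Δx = 531.5 cm.

531.5 cm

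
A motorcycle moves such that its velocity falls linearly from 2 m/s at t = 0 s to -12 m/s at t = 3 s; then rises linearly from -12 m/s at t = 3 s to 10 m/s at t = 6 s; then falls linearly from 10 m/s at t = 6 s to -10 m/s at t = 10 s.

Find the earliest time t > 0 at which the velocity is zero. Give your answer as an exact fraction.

v changes sign on 0–3 s (from 2 to -12); the graph is linear there, so v = 0 at t = 0 + (-2)·(3 − 0)/(-12 − 2) = 3/7 s.

t = 3/7 s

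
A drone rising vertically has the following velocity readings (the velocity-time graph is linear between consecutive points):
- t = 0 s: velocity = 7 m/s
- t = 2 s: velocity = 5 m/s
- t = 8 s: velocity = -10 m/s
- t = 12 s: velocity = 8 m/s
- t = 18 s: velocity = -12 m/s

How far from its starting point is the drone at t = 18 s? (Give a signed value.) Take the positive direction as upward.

Net displacement equals the area under the velocity-time graph (areas below the axis count negative).
0–2 s: ½(7 + 5)(2) = 12 m
2–8 s: ½(5 + -10)(6) = -15 m
8–12 s: ½(-10 + 8)(4) = -4 m
12–18 s: ½(8 + -12)(6) = -12 m
Net displacement = -19 m

-19 m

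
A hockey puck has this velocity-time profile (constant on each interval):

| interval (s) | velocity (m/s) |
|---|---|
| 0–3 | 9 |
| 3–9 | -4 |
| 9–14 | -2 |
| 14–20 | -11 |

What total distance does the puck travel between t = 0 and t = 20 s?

Distance (not displacement) is the total path length: add the absolute areas under v-t.
0–3 s: |9| × 3 = 27 m
3–9 s: |-4| × 6 = 24 m
9–14 s: |-2| × 5 = 10 m
14–20 s: |-11| × 6 = 66 m
Total distance = 127 m

127 m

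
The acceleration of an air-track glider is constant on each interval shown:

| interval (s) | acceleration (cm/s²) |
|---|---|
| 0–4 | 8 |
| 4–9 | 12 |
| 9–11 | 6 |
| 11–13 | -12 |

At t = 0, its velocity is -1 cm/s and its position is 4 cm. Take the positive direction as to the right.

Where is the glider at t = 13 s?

On each constant-a segment, Δv = aΔt and Δx = v₀Δt + ½aΔt²; chain segment to segment.
0–4 s: v starts -1 cm/s; Δx = -1·4 + ½·8·4² = 60 cm; v ends 31 cm/s.
4–9 s: v starts 31 cm/s; Δx = 31·5 + ½·12·5² = 305 cm; v ends 91 cm/s.
9–11 s: v starts 91 cm/s; Δx = 91·2 + ½·6·2² = 194 cm; v ends 103 cm/s.
11–13 s: v starts 103 cm/s; Δx = 103·2 + ½·-12·2² = 182 cm; v ends 79 cm/s.
x(13) = 4 + Σ Δx = 745 cm.

745 cm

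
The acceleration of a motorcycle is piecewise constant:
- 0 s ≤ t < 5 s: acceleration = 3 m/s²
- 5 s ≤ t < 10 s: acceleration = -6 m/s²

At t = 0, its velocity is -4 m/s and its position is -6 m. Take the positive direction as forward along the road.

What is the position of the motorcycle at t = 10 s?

-8.5 m

On each constant-a segment, Δv = aΔt and Δx = v₀Δt + ½aΔt²; chain segment to segment.
0–5 s: v starts -4 m/s; Δx = -4·5 + ½·3·5² = 17.5 m; v ends 11 m/s.
5–10 s: v starts 11 m/s; Δx = 11·5 + ½·-6·5² = -20 m; v ends -19 m/s.
x(10) = -6 + Σ Δx = -8.5 m.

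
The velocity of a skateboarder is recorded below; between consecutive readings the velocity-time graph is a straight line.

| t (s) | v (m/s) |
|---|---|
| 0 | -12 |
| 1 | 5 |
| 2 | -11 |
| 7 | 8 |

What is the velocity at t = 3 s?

-7.2 m/s

On 2–7 s the graph is linear from -11 to 8 m/s: v(3) = -11 + (8 − -11)·(3 − 2)/(7 − 2) = -7.2 m/s.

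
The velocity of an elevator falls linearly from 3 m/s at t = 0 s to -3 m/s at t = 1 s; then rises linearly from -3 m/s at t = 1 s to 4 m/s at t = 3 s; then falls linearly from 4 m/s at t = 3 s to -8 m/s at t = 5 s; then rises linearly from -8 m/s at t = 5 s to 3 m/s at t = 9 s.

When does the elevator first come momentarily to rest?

t = 0.5 s

v changes sign on 0–1 s (from 3 to -3); the graph is linear there, so v = 0 at t = 0 + (-3)·(1 − 0)/(-3 − 3) = 0.5 s.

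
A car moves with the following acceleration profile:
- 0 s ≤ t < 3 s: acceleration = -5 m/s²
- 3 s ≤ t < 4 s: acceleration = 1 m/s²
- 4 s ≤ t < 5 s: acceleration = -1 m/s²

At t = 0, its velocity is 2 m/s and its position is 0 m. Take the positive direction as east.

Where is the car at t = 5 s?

-41.5 m

On each constant-a segment, Δv = aΔt and Δx = v₀Δt + ½aΔt²; chain segment to segment.
0–3 s: v starts 2 m/s; Δx = 2·3 + ½·-5·3² = -16.5 m; v ends -13 m/s.
3–4 s: v starts -13 m/s; Δx = -13·1 + ½·1·1² = -12.5 m; v ends -12 m/s.
4–5 s: v starts -12 m/s; Δx = -12·1 + ½·-1·1² = -12.5 m; v ends -13 m/s.
x(5) = 0 + Σ Δx = -41.5 m.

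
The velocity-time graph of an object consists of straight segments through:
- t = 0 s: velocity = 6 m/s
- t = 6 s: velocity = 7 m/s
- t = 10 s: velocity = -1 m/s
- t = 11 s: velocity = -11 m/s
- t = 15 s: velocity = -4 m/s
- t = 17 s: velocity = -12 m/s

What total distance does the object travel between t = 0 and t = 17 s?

103.5 m

Total distance travelled is ∫|v| dt — sum the magnitudes of each area piece.
0–6 s: |½(6 + 7)(6)| = 39 m
6–10 s: v = 0 at t = 9.5 s; triangle areas 12.25 + 0.25 = 12.5 m
10–11 s: |½(-1 + -11)(1)| = 6 m
11–15 s: |½(-11 + -4)(4)| = 30 m
15–17 s: |½(-4 + -12)(2)| = 16 m
Total distance = 103.5 m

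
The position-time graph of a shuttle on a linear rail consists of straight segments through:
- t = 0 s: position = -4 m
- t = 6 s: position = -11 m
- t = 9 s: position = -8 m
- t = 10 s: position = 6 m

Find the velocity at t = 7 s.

1 m/s

Velocity is the slope of the x-t graph on 6–9 s: (-8 − -11)/(9 − 6) = 1 m/s.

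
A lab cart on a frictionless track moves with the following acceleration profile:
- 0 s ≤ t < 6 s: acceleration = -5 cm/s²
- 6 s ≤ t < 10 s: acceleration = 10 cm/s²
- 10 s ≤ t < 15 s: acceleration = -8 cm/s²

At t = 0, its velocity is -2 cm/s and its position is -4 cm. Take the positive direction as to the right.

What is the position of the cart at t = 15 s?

On each constant-a segment, Δv = aΔt and Δx = v₀Δt + ½aΔt²; chain segment to segment.
0–6 s: v starts -2 cm/s; Δx = -2·6 + ½·-5·6² = -102 cm; v ends -32 cm/s.
6–10 s: v starts -32 cm/s; Δx = -32·4 + ½·10·4² = -48 cm; v ends 8 cm/s.
10–15 s: v starts 8 cm/s; Δx = 8·5 + ½·-8·5² = -60 cm; v ends -32 cm/s.
x(15) = -4 + Σ Δx = -214 cm.

-214 cm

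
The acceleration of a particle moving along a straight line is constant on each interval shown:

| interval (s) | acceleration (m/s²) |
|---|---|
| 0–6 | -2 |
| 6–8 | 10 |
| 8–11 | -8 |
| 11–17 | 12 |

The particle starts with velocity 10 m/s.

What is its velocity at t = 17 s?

66 m/s

Δv equals the area under the a-t graph; then v = v₀ + Δv.
0–6 s: -2 × 6 = -12 m/s
6–8 s: 10 × 2 = 20 m/s
8–11 s: -8 × 3 = -24 m/s
11–17 s: 12 × 6 = 72 m/s
Δv = 56 m/s, so v(17) = 10 + (56) = 66 m/s.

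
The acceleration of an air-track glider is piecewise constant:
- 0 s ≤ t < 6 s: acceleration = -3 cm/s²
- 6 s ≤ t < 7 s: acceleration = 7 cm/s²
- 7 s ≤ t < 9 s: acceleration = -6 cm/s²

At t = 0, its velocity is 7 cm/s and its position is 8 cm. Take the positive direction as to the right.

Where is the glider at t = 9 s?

-31.5 cm

On each constant-a segment, Δv = aΔt and Δx = v₀Δt + ½aΔt²; chain segment to segment.
0–6 s: v starts 7 cm/s; Δx = 7·6 + ½·-3·6² = -12 cm; v ends -11 cm/s.
6–7 s: v starts -11 cm/s; Δx = -11·1 + ½·7·1² = -7.5 cm; v ends -4 cm/s.
7–9 s: v starts -4 cm/s; Δx = -4·2 + ½·-6·2² = -20 cm; v ends -16 cm/s.
x(9) = 8 + Σ Δx = -31.5 cm.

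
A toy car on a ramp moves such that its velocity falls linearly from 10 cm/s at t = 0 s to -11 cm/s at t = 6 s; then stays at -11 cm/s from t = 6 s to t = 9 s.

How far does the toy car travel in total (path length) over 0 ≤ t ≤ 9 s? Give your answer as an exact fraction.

452/7 cm

Distance (not displacement) is the total path length: add the absolute areas under v-t.
0–6 s: v = 0 at t = 20/7 s; triangle areas 100/7 + 121/7 = 221/7 cm
6–9 s: |-11| × 3 = 33 cm
Total distance = 452/7 cm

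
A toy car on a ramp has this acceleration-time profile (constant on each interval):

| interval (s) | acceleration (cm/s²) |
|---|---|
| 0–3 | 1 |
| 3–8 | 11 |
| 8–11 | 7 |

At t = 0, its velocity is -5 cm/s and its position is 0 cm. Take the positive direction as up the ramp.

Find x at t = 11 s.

On each constant-a segment, Δv = aΔt and Δx = v₀Δt + ½aΔt²; chain segment to segment.
0–3 s: v starts -5 cm/s; Δx = -5·3 + ½·1·3² = -10.5 cm; v ends -2 cm/s.
3–8 s: v starts -2 cm/s; Δx = -2·5 + ½·11·5² = 127.5 cm; v ends 53 cm/s.
8–11 s: v starts 53 cm/s; Δx = 53·3 + ½·7·3² = 190.5 cm; v ends 74 cm/s.
x(11) = 0 + Σ Δx = 307.5 cm.

307.5 cm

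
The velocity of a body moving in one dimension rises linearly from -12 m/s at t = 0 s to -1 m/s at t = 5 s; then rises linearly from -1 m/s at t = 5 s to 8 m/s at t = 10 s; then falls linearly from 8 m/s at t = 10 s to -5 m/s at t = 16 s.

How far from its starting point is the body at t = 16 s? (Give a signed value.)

Displacement is the signed area under the v-t curve.
0–5 s: ½(-12 + -1)(5) = -32.5 m
5–10 s: ½(-1 + 8)(5) = 17.5 m
10–16 s: ½(8 + -5)(6) = 9 m
Net displacement = -6 m

-6 m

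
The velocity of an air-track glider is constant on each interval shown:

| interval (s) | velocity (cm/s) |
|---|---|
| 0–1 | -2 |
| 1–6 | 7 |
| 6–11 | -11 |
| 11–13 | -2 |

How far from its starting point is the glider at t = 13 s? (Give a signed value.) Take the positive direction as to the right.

-26 cm

Displacement is the signed area under the v-t curve.
0–1 s: -2 × 1 = -2 cm
1–6 s: 7 × 5 = 35 cm
6–11 s: -11 × 5 = -55 cm
11–13 s: -2 × 2 = -4 cm
Net displacement = -26 cm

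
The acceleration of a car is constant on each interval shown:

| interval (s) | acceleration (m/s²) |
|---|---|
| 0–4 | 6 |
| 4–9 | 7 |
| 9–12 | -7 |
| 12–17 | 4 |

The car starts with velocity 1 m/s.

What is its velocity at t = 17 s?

59 m/s

Δv equals the area under the a-t graph; then v = v₀ + Δv.
0–4 s: 6 × 4 = 24 m/s
4–9 s: 7 × 5 = 35 m/s
9–12 s: -7 × 3 = -21 m/s
12–17 s: 4 × 5 = 20 m/s
Δv = 58 m/s, so v(17) = 1 + (58) = 59 m/s.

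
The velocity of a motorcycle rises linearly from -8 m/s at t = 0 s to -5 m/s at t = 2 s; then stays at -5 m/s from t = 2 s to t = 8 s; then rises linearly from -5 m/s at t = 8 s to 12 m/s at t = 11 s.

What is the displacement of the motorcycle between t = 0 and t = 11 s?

-32.5 m

Displacement is the signed area under the v-t curve.
0–2 s: ½(-8 + -5)(2) = -13 m
2–8 s: -5 × 6 = -30 m
8–11 s: ½(-5 + 12)(3) = 10.5 m
Net displacement = -32.5 m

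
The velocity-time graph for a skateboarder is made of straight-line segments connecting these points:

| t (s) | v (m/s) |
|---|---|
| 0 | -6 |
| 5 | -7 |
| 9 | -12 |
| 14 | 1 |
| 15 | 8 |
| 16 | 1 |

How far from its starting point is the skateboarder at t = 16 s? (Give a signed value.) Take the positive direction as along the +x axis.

Displacement is the signed area under the v-t curve.
0–5 s: ½(-6 + -7)(5) = -32.5 m
5–9 s: ½(-7 + -12)(4) = -38 m
9–14 s: ½(-12 + 1)(5) = -27.5 m
14–15 s: ½(1 + 8)(1) = 4.5 m
15–16 s: ½(8 + 1)(1) = 4.5 m
Net displacement = -89 m

-89 m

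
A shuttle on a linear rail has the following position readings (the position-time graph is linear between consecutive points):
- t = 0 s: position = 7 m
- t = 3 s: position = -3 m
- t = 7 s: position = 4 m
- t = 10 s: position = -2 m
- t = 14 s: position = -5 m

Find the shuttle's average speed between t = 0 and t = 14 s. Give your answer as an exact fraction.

13/7 m/s

Average speed = (total path length)/(elapsed time); on a piecewise-linear x-t graph the path length is Σ|Δx|.
0–3 s: |Δx| = |-3 − 7| = 10 m
3–7 s: |Δx| = |4 − -3| = 7 m
7–10 s: |Δx| = |-2 − 4| = 6 m
10–14 s: |Δx| = |-5 − -2| = 3 m
Total path = 26 m; average speed = 26/14 = 13/7 m/s.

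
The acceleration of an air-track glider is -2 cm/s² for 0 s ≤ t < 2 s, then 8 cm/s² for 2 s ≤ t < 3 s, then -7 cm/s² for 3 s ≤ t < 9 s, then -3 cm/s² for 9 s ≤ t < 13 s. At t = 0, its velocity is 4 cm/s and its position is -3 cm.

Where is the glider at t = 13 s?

On each constant-a segment, Δv = aΔt and Δx = v₀Δt + ½aΔt²; chain segment to segment.
0–2 s: v starts 4 cm/s; Δx = 4·2 + ½·-2·2² = 4 cm; v ends 0 cm/s.
2–3 s: v starts 0 cm/s; Δx = 0·1 + ½·8·1² = 4 cm; v ends 8 cm/s.
3–9 s: v starts 8 cm/s; Δx = 8·6 + ½·-7·6² = -78 cm; v ends -34 cm/s.
9–13 s: v starts -34 cm/s; Δx = -34·4 + ½·-3·4² = -160 cm; v ends -46 cm/s.
x(13) = -3 + Σ Δx = -233 cm.

-233 cm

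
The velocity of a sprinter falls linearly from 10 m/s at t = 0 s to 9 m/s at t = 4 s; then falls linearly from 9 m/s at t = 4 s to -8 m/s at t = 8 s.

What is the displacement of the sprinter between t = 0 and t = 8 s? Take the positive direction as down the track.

Displacement is the signed area under the v-t curve.
0–4 s: ½(10 + 9)(4) = 38 m
4–8 s: ½(9 + -8)(4) = 2 m
Net displacement = 40 m

40 m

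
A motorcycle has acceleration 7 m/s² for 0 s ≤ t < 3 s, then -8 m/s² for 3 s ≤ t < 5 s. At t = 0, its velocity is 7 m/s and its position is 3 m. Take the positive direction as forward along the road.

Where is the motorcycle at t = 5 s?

95.5 m

On each constant-a segment, Δv = aΔt and Δx = v₀Δt + ½aΔt²; chain segment to segment.
0–3 s: v starts 7 m/s; Δx = 7·3 + ½·7·3² = 52.5 m; v ends 28 m/s.
3–5 s: v starts 28 m/s; Δx = 28·2 + ½·-8·2² = 40 m; v ends 12 m/s.
x(5) = 3 + Σ Δx = 95.5 m.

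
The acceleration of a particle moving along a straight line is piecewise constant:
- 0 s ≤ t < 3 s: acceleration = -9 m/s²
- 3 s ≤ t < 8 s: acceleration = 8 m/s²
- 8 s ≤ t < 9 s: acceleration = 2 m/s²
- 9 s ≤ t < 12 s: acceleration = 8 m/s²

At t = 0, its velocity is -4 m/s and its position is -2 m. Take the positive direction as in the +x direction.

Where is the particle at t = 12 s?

-30.5 m

On each constant-a segment, Δv = aΔt and Δx = v₀Δt + ½aΔt²; chain segment to segment.
0–3 s: v starts -4 m/s; Δx = -4·3 + ½·-9·3² = -52.5 m; v ends -31 m/s.
3–8 s: v starts -31 m/s; Δx = -31·5 + ½·8·5² = -55 m; v ends 9 m/s.
8–9 s: v starts 9 m/s; Δx = 9·1 + ½·2·1² = 10 m; v ends 11 m/s.
9–12 s: v starts 11 m/s; Δx = 11·3 + ½·8·3² = 69 m; v ends 35 m/s.
x(12) = -2 + Σ Δx = -30.5 m.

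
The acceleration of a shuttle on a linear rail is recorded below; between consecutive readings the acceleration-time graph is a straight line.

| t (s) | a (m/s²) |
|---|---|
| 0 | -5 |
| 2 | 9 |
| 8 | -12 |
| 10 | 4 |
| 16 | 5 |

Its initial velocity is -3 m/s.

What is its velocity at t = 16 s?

Δv equals the area under the a-t graph; then v = v₀ + Δv.
0–2 s: ½(-5 + 9)(2) = 4 m/s
2–8 s: ½(9 + -12)(6) = -9 m/s
8–10 s: ½(-12 + 4)(2) = -8 m/s
10–16 s: ½(4 + 5)(6) = 27 m/s
Δv = 14 m/s, so v(16) = -3 + (14) = 11 m/s.

11 m/s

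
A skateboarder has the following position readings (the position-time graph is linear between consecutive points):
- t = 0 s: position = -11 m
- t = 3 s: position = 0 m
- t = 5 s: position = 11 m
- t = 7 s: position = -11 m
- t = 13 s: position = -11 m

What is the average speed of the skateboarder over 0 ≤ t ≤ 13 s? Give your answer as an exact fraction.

Average speed = (total path length)/(elapsed time); on a piecewise-linear x-t graph the path length is Σ|Δx|.
0–3 s: |Δx| = |0 − -11| = 11 m
3–5 s: |Δx| = |11 − 0| = 11 m
5–7 s: |Δx| = |-11 − 11| = 22 m
7–13 s: |Δx| = |-11 − -11| = 0 m
Total path = 44 m; average speed = 44/13 = 44/13 m/s.

44/13 m/s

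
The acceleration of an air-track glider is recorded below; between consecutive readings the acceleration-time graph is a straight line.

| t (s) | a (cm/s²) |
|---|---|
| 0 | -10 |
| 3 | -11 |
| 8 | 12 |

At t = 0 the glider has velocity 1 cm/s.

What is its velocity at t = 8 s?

Δv equals the area under the a-t graph; then v = v₀ + Δv.
0–3 s: ½(-10 + -11)(3) = -31.5 cm/s
3–8 s: ½(-11 + 12)(5) = 2.5 cm/s
Δv = -29 cm/s, so v(8) = 1 + (-29) = -28 cm/s.

-28 cm/s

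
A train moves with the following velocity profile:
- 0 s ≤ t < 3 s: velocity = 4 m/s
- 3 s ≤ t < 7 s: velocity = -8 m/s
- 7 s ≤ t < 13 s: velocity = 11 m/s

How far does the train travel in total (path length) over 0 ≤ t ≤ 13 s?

Distance (not displacement) is the total path length: add the absolute areas under v-t.
0–3 s: |4| × 3 = 12 m
3–7 s: |-8| × 4 = 32 m
7–13 s: |11| × 6 = 66 m
Total distance = 110 m

110 m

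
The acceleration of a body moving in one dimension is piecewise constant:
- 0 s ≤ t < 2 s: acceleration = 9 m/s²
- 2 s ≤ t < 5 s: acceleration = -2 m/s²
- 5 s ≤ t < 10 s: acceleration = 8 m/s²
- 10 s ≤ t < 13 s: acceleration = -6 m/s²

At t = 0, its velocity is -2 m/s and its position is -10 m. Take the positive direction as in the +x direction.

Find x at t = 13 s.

316 m

On each constant-a segment, Δv = aΔt and Δx = v₀Δt + ½aΔt²; chain segment to segment.
0–2 s: v starts -2 m/s; Δx = -2·2 + ½·9·2² = 14 m; v ends 16 m/s.
2–5 s: v starts 16 m/s; Δx = 16·3 + ½·-2·3² = 39 m; v ends 10 m/s.
5–10 s: v starts 10 m/s; Δx = 10·5 + ½·8·5² = 150 m; v ends 50 m/s.
10–13 s: v starts 50 m/s; Δx = 50·3 + ½·-6·3² = 123 m; v ends 32 m/s.
x(13) = -10 + Σ Δx = 316 m.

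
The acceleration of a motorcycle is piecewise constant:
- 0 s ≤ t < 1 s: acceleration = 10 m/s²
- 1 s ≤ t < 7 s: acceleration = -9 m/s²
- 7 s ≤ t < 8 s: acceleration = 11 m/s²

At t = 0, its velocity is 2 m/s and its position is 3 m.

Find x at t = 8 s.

-116.5 m

On each constant-a segment, Δv = aΔt and Δx = v₀Δt + ½aΔt²; chain segment to segment.
0–1 s: v starts 2 m/s; Δx = 2·1 + ½·10·1² = 7 m; v ends 12 m/s.
1–7 s: v starts 12 m/s; Δx = 12·6 + ½·-9·6² = -90 m; v ends -42 m/s.
7–8 s: v starts -42 m/s; Δx = -42·1 + ½·11·1² = -36.5 m; v ends -31 m/s.
x(8) = 3 + Σ Δx = -116.5 m.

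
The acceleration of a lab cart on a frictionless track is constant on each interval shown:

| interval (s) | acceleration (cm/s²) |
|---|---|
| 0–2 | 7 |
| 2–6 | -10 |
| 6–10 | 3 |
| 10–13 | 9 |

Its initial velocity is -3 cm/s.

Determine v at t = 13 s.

10 cm/s

Δv equals the area under the a-t graph; then v = v₀ + Δv.
0–2 s: 7 × 2 = 14 cm/s
2–6 s: -10 × 4 = -40 cm/s
6–10 s: 3 × 4 = 12 cm/s
10–13 s: 9 × 3 = 27 cm/s
Δv = 13 cm/s, so v(13) = -3 + (13) = 10 cm/s.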